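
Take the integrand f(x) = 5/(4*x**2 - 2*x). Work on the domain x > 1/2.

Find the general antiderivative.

The denominator factors as 2*x*(2*x - 1); partial fractions split f into directly integrable pieces: 5/(2*x - 1) - 5/(2*x).
Check: d/dx[-5*log(x)/2 + 5*log(x - 1/2)/2] = 5/(4*x**2 - 2*x) = f(x).

F(x) = -5*log(x)/2 + 5*log(x - 1/2)/2 + C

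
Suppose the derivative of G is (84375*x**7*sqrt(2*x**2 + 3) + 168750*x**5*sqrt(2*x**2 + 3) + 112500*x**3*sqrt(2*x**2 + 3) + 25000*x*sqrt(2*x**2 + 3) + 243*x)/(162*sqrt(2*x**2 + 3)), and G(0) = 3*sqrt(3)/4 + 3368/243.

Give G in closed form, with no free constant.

The proposed G(x) is checked by its d/dx: the result must match the given G'(x).
A general antiderivative is 3*sqrt(2*x**2 + 3)/4 + 5*(5*x**2/2 + 5/3)**4/3 + C.
The condition gives C = 3*sqrt(3)/4 + 3368/243 - (3*sqrt(3)/4 + 3125/243) = 1.
So G(x) = 3125*x**8/48 + 3125*x**6/18 + 3125*x**4/18 + 6250*x**2/81 + 3*sqrt(2*x**2 + 3)/4 + 3368/243.
Check: d/dx[3125*x**8/48 + 3125*x**6/18 + 3125*x**4/18 + 6250*x**2/81 + 3*sqrt(2*x**2 + 3)/4 + 3368/243] = (84375*x**7*sqrt(2*x**2 + 3) + 168750*x**5*sqrt(2*x**2 + 3) + 112500*x**3*sqrt(2*x**2 + 3) + 25000*x*sqrt(2*x**2 + 3) + 243*x)/(162*sqrt(2*x**2 + 3)) = G'(x).

G(x) = 3125*x**8/48 + 3125*x**6/18 + 3125*x**4/18 + 6250*x**2/81 + 3*sqrt(2*x**2 + 3)/4 + 3368/243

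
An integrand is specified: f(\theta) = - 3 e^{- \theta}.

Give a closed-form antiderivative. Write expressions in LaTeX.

Any candidate F(\theta) must reproduce f(\theta) exactly when differentiated.
Check: d/d\theta[3 e^{- \theta}] = - 3 e^{- \theta} = f(\theta).

An antiderivative is F(\theta) = 3 e^{- \theta}.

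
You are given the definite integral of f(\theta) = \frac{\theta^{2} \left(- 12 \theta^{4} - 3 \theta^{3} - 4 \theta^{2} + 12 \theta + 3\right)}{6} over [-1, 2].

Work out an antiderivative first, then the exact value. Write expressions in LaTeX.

Any candidate F(\theta) must reproduce f(\theta) exactly when differentiated.
F(\theta) = - \frac{\theta^{3} \left(120 \theta^{4} + 35 \theta^{3} + 56 \theta^{2} - 210 \theta - 70\right)}{420} is an antiderivative of f.
Check: d/d\theta[- \frac{\theta^{3} \left(120 \theta^{4} + 35 \theta^{3} + 56 \theta^{2} - 210 \theta - 70\right)}{420}] = - 2 \theta^{6} - \frac{\theta^{5}}{2} - \frac{2 \theta^{4}}{3} + 2 \theta^{3} + \frac{\theta^{2}}{2}, which equals f(\theta).
F(2) = - \frac{3868}{105}; F(-1) = \frac{281}{420}.
Integral = F(2) - F(-1) = - \frac{5251}{140}.

Antiderivative: F(\theta) = - \frac{\theta^{3} \left(120 \theta^{4} + 35 \theta^{3} + 56 \theta^{2} - 210 \theta - 70\right)}{420}; value = - \frac{5251}{140}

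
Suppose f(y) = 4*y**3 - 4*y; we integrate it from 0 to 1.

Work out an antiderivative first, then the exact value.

Antiderivative: F(y) = y**4 - 2*y**2; value = -1

Integrate term by term and add the pieces.
F(y) = y**4 - 2*y**2 is an antiderivative of f.
Check: d/dy[y**4 - 2*y**2] = 4*y**3 - 4*y = f(y).
F(1) = -1; F(0) = 0.
Integral = F(1) - F(0) = -1.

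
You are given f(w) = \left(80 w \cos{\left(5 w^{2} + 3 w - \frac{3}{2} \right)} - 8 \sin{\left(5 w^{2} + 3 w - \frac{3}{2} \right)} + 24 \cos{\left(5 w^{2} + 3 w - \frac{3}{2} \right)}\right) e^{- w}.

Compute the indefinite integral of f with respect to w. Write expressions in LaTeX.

f has the shape u'v + uv' for u = 8 e^{- w} and v = \sin{\left(5 w^{2} + 3 w - \frac{3}{2} \right)} — it is the derivative of the product u*v.
Check: d/dw[8 e^{- w} \sin{\left(5 w^{2} + 3 w - \frac{3}{2} \right)}] = \left(80 w \cos{\left(5 w^{2} + 3 w - \frac{3}{2} \right)} - 8 \sin{\left(5 w^{2} + 3 w - \frac{3}{2} \right)} + 24 \cos{\left(5 w^{2} + 3 w - \frac{3}{2} \right)}\right) e^{- w} = f(w).

F(w) = 8 e^{- w} \sin{\left(5 w^{2} + 3 w - \frac{3}{2} \right)} + C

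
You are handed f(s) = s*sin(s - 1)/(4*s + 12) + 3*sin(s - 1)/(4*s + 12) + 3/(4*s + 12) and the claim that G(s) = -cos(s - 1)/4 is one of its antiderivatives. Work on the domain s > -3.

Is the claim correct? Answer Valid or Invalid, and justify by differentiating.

d/ds[G] = sin(s - 1)/4
d/ds[G] - f(s) = -3/(4*s + 12) != 0.

Invalid: d/ds[G] - f = -3/(4*s + 12), which is not 0.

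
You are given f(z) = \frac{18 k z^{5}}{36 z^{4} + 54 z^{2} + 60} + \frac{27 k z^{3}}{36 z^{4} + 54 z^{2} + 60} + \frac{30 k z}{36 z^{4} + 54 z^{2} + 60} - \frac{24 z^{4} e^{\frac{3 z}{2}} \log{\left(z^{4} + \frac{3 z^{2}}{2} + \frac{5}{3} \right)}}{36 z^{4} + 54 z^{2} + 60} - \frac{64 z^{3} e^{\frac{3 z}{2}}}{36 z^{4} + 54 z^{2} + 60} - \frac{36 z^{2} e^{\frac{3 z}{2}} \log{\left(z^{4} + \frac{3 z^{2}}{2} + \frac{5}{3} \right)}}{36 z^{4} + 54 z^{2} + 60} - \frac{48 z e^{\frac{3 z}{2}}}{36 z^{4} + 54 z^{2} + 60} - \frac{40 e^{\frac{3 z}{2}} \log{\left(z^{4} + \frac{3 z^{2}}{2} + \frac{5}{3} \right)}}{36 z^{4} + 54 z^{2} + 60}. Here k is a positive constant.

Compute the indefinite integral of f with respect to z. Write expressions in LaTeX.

F(z) = \frac{k z^{2}}{4} - \frac{4 e^{\frac{3 z}{2}} \log{\left(z^{4} + \frac{3 z^{2}}{2} + \frac{5}{3} \right)}}{9} + C

The integrand splits into summands that can be handled one at a time.
Check: d/dz[\frac{k z^{2}}{4} - \frac{4 e^{\frac{3 z}{2}} \log{\left(z^{4} + \frac{3 z^{2}}{2} + \frac{5}{3} \right)}}{9}] = \frac{18 k z^{5} + 27 k z^{3} + 30 k z - 24 z^{4} e^{\frac{3 z}{2}} \log{\left(z^{4} + \frac{3 z^{2}}{2} + \frac{5}{3} \right)} - 64 z^{3} e^{\frac{3 z}{2}} - 36 z^{2} e^{\frac{3 z}{2}} \log{\left(z^{4} + \frac{3 z^{2}}{2} + \frac{5}{3} \right)} - 48 z e^{\frac{3 z}{2}} - 40 e^{\frac{3 z}{2}} \log{\left(z^{4} + \frac{3 z^{2}}{2} + \frac{5}{3} \right)}}{36 z^{4} + 54 z^{2} + 60}, which equals f(z).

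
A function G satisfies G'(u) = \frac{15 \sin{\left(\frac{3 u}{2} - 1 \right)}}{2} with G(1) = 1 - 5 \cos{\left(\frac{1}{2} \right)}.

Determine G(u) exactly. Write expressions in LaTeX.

A candidate passes only if d/du[G] lands on the given G'(u) exactly.
A general antiderivative is - 5 \cos{\left(\frac{3 u}{2} - 1 \right)} + C.
The condition gives C = 1 - 5 \cos{\left(\frac{1}{2} \right)} - (- 5 \cos{\left(\frac{1}{2} \right)}) = 1.
So G(u) = 1 - 5 \cos{\left(\frac{3 u}{2} - 1 \right)}.
Check: d/du[1 - 5 \cos{\left(\frac{3 u}{2} - 1 \right)}] = \frac{15 \sin{\left(\frac{3 u}{2} - 1 \right)}}{2} = G'(u).

G(u) = 1 - 5 \cos{\left(\frac{3 u}{2} - 1 \right)}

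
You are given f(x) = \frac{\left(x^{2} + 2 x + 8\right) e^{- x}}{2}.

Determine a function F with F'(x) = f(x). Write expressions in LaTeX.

An antiderivative is F(x) = \frac{\left(- x^{2} - 4 x - 12\right) e^{- x}}{2}.

Recognize the product-rule pattern: f = u'v + uv' with u = - \frac{x^{2}}{2} - 2 x - 6, v = e^{- x}, so integration by parts undoes it.
Check: d/dx[\frac{\left(- x^{2} - 4 x - 12\right) e^{- x}}{2}] = \frac{\left(x^{2} + 2 x + 8\right) e^{- x}}{2} = f(x).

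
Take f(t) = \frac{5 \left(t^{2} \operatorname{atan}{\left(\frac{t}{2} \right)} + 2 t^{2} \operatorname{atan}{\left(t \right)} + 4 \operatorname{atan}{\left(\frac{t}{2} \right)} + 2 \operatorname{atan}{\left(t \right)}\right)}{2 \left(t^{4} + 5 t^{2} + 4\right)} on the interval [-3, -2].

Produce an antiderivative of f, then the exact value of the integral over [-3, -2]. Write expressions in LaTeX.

f has the shape u'v + uv' for u = \frac{5 \operatorname{atan}{\left(t \right)}}{2} and v = \operatorname{atan}{\left(\frac{t}{2} \right)} — it is the derivative of the product u*v.
F(t) = \frac{5 \operatorname{atan}{\left(\frac{t}{2} \right)} \operatorname{atan}{\left(t \right)}}{2} is an antiderivative of f.
Check: d/dt[\frac{5 \operatorname{atan}{\left(\frac{t}{2} \right)} \operatorname{atan}{\left(t \right)}}{2}] = \frac{5 t^{2} \operatorname{atan}{\left(\frac{t}{2} \right)} + 10 t^{2} \operatorname{atan}{\left(t \right)} + 20 \operatorname{atan}{\left(\frac{t}{2} \right)} + 10 \operatorname{atan}{\left(t \right)}}{2 t^{4} + 10 t^{2} + 8}, which equals f(t).
F(-2) = \frac{5 \pi \operatorname{atan}{\left(2 \right)}}{8}; F(-3) = \frac{5 \operatorname{atan}{\left(\frac{3}{2} \right)} \operatorname{atan}{\left(3 \right)}}{2}.
Integral = F(-2) - F(-3) = - \frac{5 \operatorname{atan}{\left(\frac{3}{2} \right)} \operatorname{atan}{\left(3 \right)}}{2} + \frac{5 \pi \operatorname{atan}{\left(2 \right)}}{8}.

Antiderivative: F(t) = \frac{5 \operatorname{atan}{\left(\frac{t}{2} \right)} \operatorname{atan}{\left(t \right)}}{2}; value = - \frac{5 \operatorname{atan}{\left(\frac{3}{2} \right)} \operatorname{atan}{\left(3 \right)}}{2} + \frac{5 \pi \operatorname{atan}{\left(2 \right)}}{8}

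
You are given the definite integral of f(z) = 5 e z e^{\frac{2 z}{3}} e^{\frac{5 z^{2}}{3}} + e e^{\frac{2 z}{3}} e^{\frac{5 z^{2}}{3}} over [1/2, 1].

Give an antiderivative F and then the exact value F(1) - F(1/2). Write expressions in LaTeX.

Antiderivative: F(z) = \frac{3 e e^{\frac{2 z}{3}} e^{\frac{5 z^{2}}{3}}}{2}; value = - \frac{3 e^{\frac{7}{4}}}{2} + \frac{3 e^{\frac{10}{3}}}{2}

The substitution u = \frac{5 z^{2}}{3} + \frac{2 z}{3} + 1 works: f is exactly (dF/du)*(du/dz) for that inner function.
F(z) = \frac{3 e e^{\frac{2 z}{3}} e^{\frac{5 z^{2}}{3}}}{2} is an antiderivative of f.
Check: d/dz[\frac{3 e e^{\frac{2 z}{3}} e^{\frac{5 z^{2}}{3}}}{2}] = 5 e z e^{\frac{2 z}{3}} e^{\frac{5 z^{2}}{3}} + e e^{\frac{2 z}{3}} e^{\frac{5 z^{2}}{3}} = f(z).
F(1) = \frac{3 e^{\frac{10}{3}}}{2}; F(1/2) = \frac{3 e^{\frac{7}{4}}}{2}.
Integral = F(1) - F(1/2) = - \frac{3 e^{\frac{7}{4}}}{2} + \frac{3 e^{\frac{10}{3}}}{2}.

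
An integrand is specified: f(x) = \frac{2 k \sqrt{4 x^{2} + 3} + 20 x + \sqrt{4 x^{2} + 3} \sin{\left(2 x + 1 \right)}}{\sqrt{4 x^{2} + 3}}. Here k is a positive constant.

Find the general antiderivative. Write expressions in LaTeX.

F(x) = \frac{4 k x + 10 \sqrt{4 x^{2} + 3} - \cos{\left(2 x + 1 \right)}}{2} + C

Recover f(x) by differentiating a candidate F(x); any mismatch rules it out.
Check: d/dx[\frac{4 k x + 10 \sqrt{4 x^{2} + 3} - \cos{\left(2 x + 1 \right)}}{2}] = \frac{2 k \sqrt{4 x^{2} + 3} + 20 x + \sqrt{4 x^{2} + 3} \sin{\left(2 x + 1 \right)}}{\sqrt{4 x^{2} + 3}} = f(x).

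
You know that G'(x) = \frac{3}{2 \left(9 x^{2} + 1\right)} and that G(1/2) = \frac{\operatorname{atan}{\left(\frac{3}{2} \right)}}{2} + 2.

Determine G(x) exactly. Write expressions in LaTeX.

G(x) = \frac{\operatorname{atan}{\left(3 x \right)}}{2} + 2

Check a candidate G(x) by differentiating: d/dx[G] must match the given G'(x).
A general antiderivative is \frac{\operatorname{atan}{\left(3 x \right)}}{2} + C.
The condition gives C = \frac{\operatorname{atan}{\left(\frac{3}{2} \right)}}{2} + 2 - (\frac{\operatorname{atan}{\left(\frac{3}{2} \right)}}{2}) = 2.
So G(x) = \frac{\operatorname{atan}{\left(3 x \right)}}{2} + 2.
Check: d/dx[\frac{\operatorname{atan}{\left(3 x \right)}}{2} + 2] = \frac{3}{18 x^{2} + 2}, which equals G'(x).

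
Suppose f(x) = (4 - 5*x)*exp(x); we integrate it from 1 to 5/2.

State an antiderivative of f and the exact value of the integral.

Antiderivative: F(x) = (9 - 5*x)*exp(x); value = -7*exp(5/2)/2 - 4*exp(1)

f has the shape u'v + uv' for u = 9 - 5*x and v = exp(x) — it is the derivative of the product u*v.
F(x) = (9 - 5*x)*exp(x) is an antiderivative of f.
Check: d/dx[(9 - 5*x)*exp(x)] = -5*x*exp(x) + 4*exp(x), which equals f(x).
F(5/2) = -7*exp(5/2)/2; F(1) = 4*exp(1).
Integral = F(5/2) - F(1) = -7*exp(5/2)/2 - 4*exp(1).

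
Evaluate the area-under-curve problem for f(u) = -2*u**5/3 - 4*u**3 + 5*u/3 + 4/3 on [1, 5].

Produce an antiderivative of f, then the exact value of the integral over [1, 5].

Antiderivative: F(u) = -u*(2*u**5 + 18*u**3 - 15*u - 24)/18; value = -7004/3

The integrand splits into summands that can be handled one at a time.
F(u) = -u*(2*u**5 + 18*u**3 - 15*u - 24)/18 is an antiderivative of f.
Check: d/du[-u*(2*u**5 + 18*u**3 - 15*u - 24)/18] = -2*u**5/3 - 4*u**3 + 5*u/3 + 4/3 = f(u).
F(5) = -42005/18; F(1) = 19/18.
Integral = F(5) - F(1) = -7004/3.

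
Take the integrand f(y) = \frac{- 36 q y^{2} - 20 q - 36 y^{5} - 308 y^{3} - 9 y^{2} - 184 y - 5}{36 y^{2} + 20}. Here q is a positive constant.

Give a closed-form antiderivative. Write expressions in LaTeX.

Whatever form F(y) takes, F'(y) = f(y) is non-negotiable.
Check: d/dy[\frac{- 12 q y - 3 y^{4} - 48 y^{2} - 3 y - 4 \log{\left(3 y^{2} + \frac{5}{3} \right)} + 3}{12}] = \frac{- 36 q y^{2} - 20 q - 36 y^{5} - 308 y^{3} - 9 y^{2} - 184 y - 5}{36 y^{2} + 20} = f(y).

An antiderivative is F(y) = \frac{- 12 q y - 3 y^{4} - 48 y^{2} - 3 y - 4 \log{\left(3 y^{2} + \frac{5}{3} \right)} + 3}{12}.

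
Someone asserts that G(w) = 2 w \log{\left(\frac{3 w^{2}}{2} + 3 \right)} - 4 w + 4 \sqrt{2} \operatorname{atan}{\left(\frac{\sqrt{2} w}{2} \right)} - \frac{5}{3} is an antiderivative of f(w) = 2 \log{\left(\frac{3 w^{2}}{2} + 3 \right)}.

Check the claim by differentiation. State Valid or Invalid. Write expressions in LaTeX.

Valid. The derivative of G reproduces f.

d/dw[G] = 2 \log{\left(\frac{w^{2}}{2} + 1 \right)} + 2 \log{\left(3 \right)}
This equals f(w) exactly, so the claim holds.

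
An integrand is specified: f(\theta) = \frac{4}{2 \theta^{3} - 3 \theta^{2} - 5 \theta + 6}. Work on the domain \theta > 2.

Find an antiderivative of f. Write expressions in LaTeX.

An antiderivative is F(\theta) = \frac{4 \log{\left(\theta - 2 \right)}}{7} - \frac{4 \log{\left(\theta - 1 \right)}}{5} + \frac{8 \log{\left(\theta + \frac{3}{2} \right)}}{35}.

The denominator factors as \left(\theta - 2\right) \left(\theta - 1\right) \left(2 \theta + 3\right); partial fractions split f into directly integrable pieces: \frac{16}{35 \left(2 \theta + 3\right)} - \frac{4}{5 \left(\theta - 1\right)} + \frac{4}{7 \left(\theta - 2\right)}.
Check: d/d\theta[\frac{4 \log{\left(\theta - 2 \right)}}{7} - \frac{4 \log{\left(\theta - 1 \right)}}{5} + \frac{8 \log{\left(\theta + \frac{3}{2} \right)}}{35}] = \frac{4}{2 \theta^{3} - 3 \theta^{2} - 5 \theta + 6} = f(\theta).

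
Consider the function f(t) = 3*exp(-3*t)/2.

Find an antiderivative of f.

Since d/dt undoes antidifferentiation here, F'(t) = f(t) is required of F(t).
Check: d/dt[-exp(-3*t)/2] = 3*exp(-3*t)/2 = f(t).

An antiderivative is F(t) = -exp(-3*t)/2.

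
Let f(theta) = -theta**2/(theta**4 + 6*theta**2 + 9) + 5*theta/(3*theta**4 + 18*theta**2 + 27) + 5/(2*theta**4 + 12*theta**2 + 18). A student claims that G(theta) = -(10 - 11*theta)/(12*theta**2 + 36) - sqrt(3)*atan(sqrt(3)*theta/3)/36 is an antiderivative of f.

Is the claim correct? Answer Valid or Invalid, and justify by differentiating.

Valid - differentiating G returns exactly f.

d/dtheta[G] = (-6*theta**2 + 10*theta + 15)/(6*theta**4 + 36*theta**2 + 54)
This equals f(theta) exactly, so the claim holds.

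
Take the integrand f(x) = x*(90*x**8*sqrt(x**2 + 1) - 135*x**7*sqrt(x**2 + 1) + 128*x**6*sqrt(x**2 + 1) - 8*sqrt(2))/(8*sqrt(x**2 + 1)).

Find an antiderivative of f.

An antiderivative is F(x) = -3*x**8*(-3*x**2/4 + 5*x/4 - 4/3)/2 - sqrt(2*x**2 + 2).

Any candidate F(x) must reproduce f(x) exactly when differentiated.
Check: d/dx[-3*x**8*(-3*x**2/4 + 5*x/4 - 4/3)/2 - sqrt(2*x**2 + 2)] = (90*x**9*sqrt(x**2 + 1) - 135*x**8*sqrt(x**2 + 1) + 128*x**7*sqrt(x**2 + 1) - 8*sqrt(2)*x)/(8*sqrt(x**2 + 1)), which equals f(x).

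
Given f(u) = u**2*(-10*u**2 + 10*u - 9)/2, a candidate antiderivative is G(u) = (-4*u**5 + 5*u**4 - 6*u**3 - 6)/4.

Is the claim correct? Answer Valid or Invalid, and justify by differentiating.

d/du[G] = -5*u**4 + 5*u**3 - 9*u**2/2
This equals f(u) exactly, so the claim holds.

Valid: G'(u) = f(u).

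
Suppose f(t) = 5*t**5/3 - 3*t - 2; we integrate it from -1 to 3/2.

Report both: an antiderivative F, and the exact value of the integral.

Antiderivative: F(t) = t*(5*t**5 - 27*t - 36)/18; value = -4595/1152

Integrate term by term and add the pieces.
F(t) = t*(5*t**5 - 27*t - 36)/18 is an antiderivative of f.
Check: d/dt[t*(5*t**5 - 27*t - 36)/18] = 5*t**5/3 - 3*t - 2 = f(t).
F(3/2) = -411/128; F(-1) = 7/9.
Integral = F(3/2) - F(-1) = -4595/1152.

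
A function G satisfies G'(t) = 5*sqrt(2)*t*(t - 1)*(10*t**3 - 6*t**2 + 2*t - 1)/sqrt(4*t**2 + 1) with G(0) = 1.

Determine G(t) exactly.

G'(t) has the shape u'v + uv' for u = 5*sqrt(2*t**2 + 1/2)/4 and v = (-2*t**2 + 2*t)**2 — it is the derivative of the product u*v.
A general antiderivative is 5*(-2*t**2 + 2*t)**2*sqrt(2*t**2 + 1/2)/4 + C.
The condition gives C = 1 - (0) = 1.
So G(t) = (5*sqrt(2)*t**2*(1 - t)**2*sqrt(4*t**2 + 1) + 2)/2.
Check: d/dt[(5*sqrt(2)*t**2*(1 - t)**2*sqrt(4*t**2 + 1) + 2)/2] = (50*sqrt(2)*t**5 - 80*sqrt(2)*t**4 + 40*sqrt(2)*t**3 - 15*sqrt(2)*t**2 + 5*sqrt(2)*t)/sqrt(4*t**2 + 1), which equals G'(t).

G(t) = (5*sqrt(2)*t**2*(1 - t)**2*sqrt(4*t**2 + 1) + 2)/2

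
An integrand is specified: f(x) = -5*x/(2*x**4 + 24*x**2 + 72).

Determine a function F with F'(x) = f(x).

f matches the chain-rule pattern g'(h)*h' with inner function h(x) = 4*x**2 + 24; substituting u = h(x) collapses the integral.
Check: d/dx[5/(4*(x**2 + 6))] = -5*x/(2*x**4 + 24*x**2 + 72) = f(x).

An antiderivative is F(x) = 5/(4*(x**2 + 6)).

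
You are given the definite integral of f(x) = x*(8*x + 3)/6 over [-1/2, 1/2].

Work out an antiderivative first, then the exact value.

A first test for any F(x): its x-derivative must equal f(x) identically.
F(x) = x**2*(16*x + 9)/36 is an antiderivative of f.
Check: d/dx[x**2*(16*x + 9)/36] = 4*x**2/3 + x/2, which equals f(x).
F(1/2) = 17/144; F(-1/2) = 1/144.
Integral = F(1/2) - F(-1/2) = 1/9.

Antiderivative: F(x) = x**2*(16*x + 9)/36; value = 1/9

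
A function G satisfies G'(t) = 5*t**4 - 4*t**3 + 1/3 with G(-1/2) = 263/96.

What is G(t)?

G(t) = (3*t**5 - 3*t**4 + t + 9)/3

The integrand splits into summands that can be handled one at a time.
A general antiderivative is t**5 - t**4 + t/3 + 1 + C.
The condition gives C = 263/96 - (71/96) = 2.
So G(t) = (3*t**5 - 3*t**4 + t + 9)/3.
Check: d/dt[(3*t**5 - 3*t**4 + t + 9)/3] = 5*t**4 - 4*t**3 + 1/3 = G'(t).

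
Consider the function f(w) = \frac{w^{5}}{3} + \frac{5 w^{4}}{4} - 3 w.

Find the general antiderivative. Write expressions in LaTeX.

F(w) = \frac{w^{2} \left(2 w^{4} + 9 w^{3} - 54\right)}{36} + C

Integrate term by term and add the pieces.
Check: d/dw[\frac{w^{2} \left(2 w^{4} + 9 w^{3} - 54\right)}{36}] = \frac{w^{5}}{3} + \frac{5 w^{4}}{4} - 3 w = f(w).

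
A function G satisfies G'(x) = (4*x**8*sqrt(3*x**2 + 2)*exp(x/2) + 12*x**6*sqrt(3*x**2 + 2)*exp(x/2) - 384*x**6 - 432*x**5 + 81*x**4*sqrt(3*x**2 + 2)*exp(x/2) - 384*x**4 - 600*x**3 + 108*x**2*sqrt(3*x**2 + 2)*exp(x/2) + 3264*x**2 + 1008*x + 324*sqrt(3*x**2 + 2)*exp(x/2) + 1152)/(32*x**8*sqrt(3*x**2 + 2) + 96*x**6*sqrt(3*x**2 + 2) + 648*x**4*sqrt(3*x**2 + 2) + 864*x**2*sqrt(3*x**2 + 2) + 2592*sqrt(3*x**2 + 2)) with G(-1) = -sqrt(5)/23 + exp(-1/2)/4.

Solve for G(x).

G(x) = (2*x**4*exp(x/2) + 3*x**2*exp(x/2) + 16*x*sqrt(3*x**2 + 2) + 12*sqrt(3*x**2 + 2) + 18*exp(x/2))/(4*(2*x**4 + 3*x**2 + 18))

Check a candidate G(x) by differentiating: d/dx[G] must match the given G'(x).
A general antiderivative is 2*(2*x/3 + 1/2)*sqrt(3*x**2 + 2)/(2*x**4/3 + x**2 + 6) + exp(x/2)/4 + C.
The condition gives C = -sqrt(5)/23 + exp(-1/2)/4 - (-sqrt(5)/23 + exp(-1/2)/4) = 0.
So G(x) = (2*x**4*exp(x/2) + 3*x**2*exp(x/2) + 16*x*sqrt(3*x**2 + 2) + 12*sqrt(3*x**2 + 2) + 18*exp(x/2))/(4*(2*x**4 + 3*x**2 + 18)).
Check: d/dx[(2*x**4*exp(x/2) + 3*x**2*exp(x/2) + 16*x*sqrt(3*x**2 + 2) + 12*sqrt(3*x**2 + 2) + 18*exp(x/2))/(4*(2*x**4 + 3*x**2 + 18))] = (4*x**8*sqrt(3*x**2 + 2)*exp(x/2) + 12*x**6*sqrt(3*x**2 + 2)*exp(x/2) - 384*x**6 - 432*x**5 + 81*x**4*sqrt(3*x**2 + 2)*exp(x/2) - 384*x**4 - 600*x**3 + 108*x**2*sqrt(3*x**2 + 2)*exp(x/2) + 3264*x**2 + 1008*x + 324*sqrt(3*x**2 + 2)*exp(x/2) + 1152)/(32*x**8*sqrt(3*x**2 + 2) + 96*x**6*sqrt(3*x**2 + 2) + 648*x**4*sqrt(3*x**2 + 2) + 864*x**2*sqrt(3*x**2 + 2) + 2592*sqrt(3*x**2 + 2)) = G'(x).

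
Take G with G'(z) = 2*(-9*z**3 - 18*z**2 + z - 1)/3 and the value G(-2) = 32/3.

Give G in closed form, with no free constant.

G(z) = -3*z**4/2 - 4*z**3 + z**2/3 - 2*z/3

The proposed G(z) is checked by its d/dz: the result must match the given G'(z).
A general antiderivative is -3*z**4/2 - 4*z**3 + z**2/3 - 2*z/3 + C.
The condition gives C = 32/3 - (32/3) = 0.
So G(z) = -3*z**4/2 - 4*z**3 + z**2/3 - 2*z/3.
Check: d/dz[-3*z**4/2 - 4*z**3 + z**2/3 - 2*z/3] = -6*z**3 - 12*z**2 + 2*z/3 - 2/3, which equals G'(z).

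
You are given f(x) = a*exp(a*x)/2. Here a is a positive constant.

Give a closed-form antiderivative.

An antiderivative is F(x) = exp(a*x)/2.

Any candidate F(x) must reproduce f(x) exactly when differentiated.
Check: d/dx[exp(a*x)/2] = a*exp(a*x)/2 = f(x).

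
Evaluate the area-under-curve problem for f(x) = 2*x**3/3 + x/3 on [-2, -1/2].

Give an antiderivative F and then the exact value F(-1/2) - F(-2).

The integrand splits into summands that can be handled one at a time.
F(x) = x**2*(x**2 + 1)/6 is an antiderivative of f.
Check: d/dx[x**2*(x**2 + 1)/6] = 2*x**3/3 + x/3 = f(x).
F(-1/2) = 5/96; F(-2) = 10/3.
Integral = F(-1/2) - F(-2) = -105/32.

Antiderivative: F(x) = x**2*(x**2 + 1)/6; value = -105/32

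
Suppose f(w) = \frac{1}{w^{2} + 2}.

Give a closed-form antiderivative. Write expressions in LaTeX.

An antiderivative is F(w) = \frac{\sqrt{2} \operatorname{atan}{\left(\frac{\sqrt{2} w}{2} \right)}}{2}.

Recover f(w) by differentiating a candidate F(w); any mismatch rules it out.
Check: d/dw[\frac{\sqrt{2} \operatorname{atan}{\left(\frac{\sqrt{2} w}{2} \right)}}{2}] = \frac{1}{w^{2} + 2} = f(w).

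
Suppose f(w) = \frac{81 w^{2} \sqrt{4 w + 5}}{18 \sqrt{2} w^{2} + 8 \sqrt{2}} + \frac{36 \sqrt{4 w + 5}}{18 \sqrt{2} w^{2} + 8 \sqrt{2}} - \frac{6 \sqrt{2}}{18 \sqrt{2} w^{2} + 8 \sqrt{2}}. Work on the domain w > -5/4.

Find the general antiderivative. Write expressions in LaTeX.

F(w) = \frac{3 \left(2 w + \frac{5}{2}\right)^{\frac{3}{2}}}{2} - \frac{\operatorname{atan}{\left(\frac{3 w}{2} \right)}}{2} + C

The integrand splits into summands that can be handled one at a time.
Check: d/dw[\frac{3 \left(2 w + \frac{5}{2}\right)^{\frac{3}{2}}}{2} - \frac{\operatorname{atan}{\left(\frac{3 w}{2} \right)}}{2}] = \frac{81 w^{2} \sqrt{4 w + 5} + 36 \sqrt{4 w + 5} - 6 \sqrt{2}}{18 \sqrt{2} w^{2} + 8 \sqrt{2}}, which equals f(w).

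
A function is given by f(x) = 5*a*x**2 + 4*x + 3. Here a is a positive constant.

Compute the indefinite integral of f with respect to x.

F(x) = 5*a*x**3/3 + 2*x**2 + 3*x + C

Integrate term by term and add the pieces.
Check: d/dx[5*a*x**3/3 + 2*x**2 + 3*x] = 5*a*x**2 + 4*x + 3 = f(x).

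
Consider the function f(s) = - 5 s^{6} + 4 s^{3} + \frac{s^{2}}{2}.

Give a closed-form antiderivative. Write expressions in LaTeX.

An antiderivative is F(s) = - \frac{5 s^{7}}{7} + s^{4} + \frac{s^{3}}{6}.

The integrand splits into summands that can be handled one at a time.
Check: d/ds[- \frac{5 s^{7}}{7} + s^{4} + \frac{s^{3}}{6}] = - 5 s^{6} + 4 s^{3} + \frac{s^{2}}{2} = f(s).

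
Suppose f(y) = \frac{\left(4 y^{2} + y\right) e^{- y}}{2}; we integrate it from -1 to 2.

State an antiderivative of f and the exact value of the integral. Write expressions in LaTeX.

Antiderivative: F(y) = \frac{\left(- 4 y^{2} - 9 y - 9\right) e^{- y}}{2}; value = - \frac{43}{2 e^{2}} + 2 e

Recognize the product-rule pattern: f = u'v + uv' with u = - 2 y^{2} - \frac{9 y}{2} - \frac{9}{2}, v = e^{- y}, so integration by parts undoes it.
F(y) = \frac{\left(- 4 y^{2} - 9 y - 9\right) e^{- y}}{2} is an antiderivative of f.
Check: d/dy[\frac{\left(- 4 y^{2} - 9 y - 9\right) e^{- y}}{2}] = \frac{\left(4 y^{2} + y\right) e^{- y}}{2} = f(y).
F(2) = - \frac{43}{2 e^{2}}; F(-1) = - 2 e.
Integral = F(2) - F(-1) = - \frac{43}{2 e^{2}} + 2 e.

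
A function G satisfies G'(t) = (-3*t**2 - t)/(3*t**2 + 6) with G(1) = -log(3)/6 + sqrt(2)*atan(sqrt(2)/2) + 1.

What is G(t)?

G(t) = (-6*t - log(t**2 + 2) + 6*sqrt(2)*atan(sqrt(2)*t/2) + 12)/6

Any candidate G(t) must reproduce the stated G'(t) exactly.
A general antiderivative is -t - log(t**2 + 2)/6 + sqrt(2)*atan(sqrt(2)*t/2) + C.
The condition gives C = -log(3)/6 + sqrt(2)*atan(sqrt(2)/2) + 1 - (-1 - log(3)/6 + sqrt(2)*atan(sqrt(2)/2)) = 2.
So G(t) = (-6*t - log(t**2 + 2) + 6*sqrt(2)*atan(sqrt(2)*t/2) + 12)/6.
Check: d/dt[(-6*t - log(t**2 + 2) + 6*sqrt(2)*atan(sqrt(2)*t/2) + 12)/6] = (-3*t**2 - t)/(3*t**2 + 6) = G'(t).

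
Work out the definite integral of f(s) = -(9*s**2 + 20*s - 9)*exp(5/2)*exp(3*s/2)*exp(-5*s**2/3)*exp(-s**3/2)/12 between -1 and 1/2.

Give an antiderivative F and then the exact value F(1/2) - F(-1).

Antiderivative: F(s) = exp(-s**3/2 - 5*s**2/3 + 3*s/2 + 5/2)/2; value = -exp(-1/6)/2 + exp(133/48)/2

f matches the chain-rule pattern g'(h)*h' with inner function h(s) = -s**3/2 - 5*s**2/3 + 3*s/2 + 5/2; substituting u = h(s) collapses the integral.
F(s) = exp(-s**3/2 - 5*s**2/3 + 3*s/2 + 5/2)/2 is an antiderivative of f.
Check: d/ds[exp(-s**3/2 - 5*s**2/3 + 3*s/2 + 5/2)/2] = (-9*s**2 - 20*s + 9)*exp(5/2)*exp(3*s/2)*exp(-5*s**2/3)*exp(-s**3/2)/12, which equals f(s).
F(1/2) = exp(133/48)/2; F(-1) = exp(-1/6)/2.
Integral = F(1/2) - F(-1) = -exp(-1/6)/2 + exp(133/48)/2.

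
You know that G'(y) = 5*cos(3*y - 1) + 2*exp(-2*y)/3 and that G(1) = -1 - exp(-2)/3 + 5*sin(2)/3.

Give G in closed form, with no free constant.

G(y) = 5*sin(3*y - 1)/3 - 1 - exp(-2*y)/3

The integrand splits into summands that can be handled one at a time.
A general antiderivative is 5*sin(3*y - 1)/3 - exp(-2*y)/3 + C.
The condition gives C = -1 - exp(-2)/3 + 5*sin(2)/3 - (-exp(-2)/3 + 5*sin(2)/3) = -1.
So G(y) = 5*sin(3*y - 1)/3 - 1 - exp(-2*y)/3.
Check: d/dy[5*sin(3*y - 1)/3 - 1 - exp(-2*y)/3] = (15*exp(2*y)*cos(3*y - 1) + 2)*exp(-2*y)/3, which equals G'(y).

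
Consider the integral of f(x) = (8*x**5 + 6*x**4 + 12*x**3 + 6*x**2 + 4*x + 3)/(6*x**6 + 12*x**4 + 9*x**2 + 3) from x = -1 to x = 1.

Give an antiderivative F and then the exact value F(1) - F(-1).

Antiderivative: F(x) = (log(x**4 + x**2 + 1/2) + 3*atan(x))/3; value = pi/2

Recover f(x) by differentiating a candidate F(x); any mismatch rules it out.
F(x) = (log(x**4 + x**2 + 1/2) + 3*atan(x))/3 is an antiderivative of f.
Check: d/dx[(log(x**4 + x**2 + 1/2) + 3*atan(x))/3] = (8*x**5 + 6*x**4 + 12*x**3 + 6*x**2 + 4*x + 3)/(6*x**6 + 12*x**4 + 9*x**2 + 3) = f(x).
F(1) = log(5/2)/3 + pi/4; F(-1) = -pi/4 + log(5/2)/3.
Integral = F(1) - F(-1) = pi/2.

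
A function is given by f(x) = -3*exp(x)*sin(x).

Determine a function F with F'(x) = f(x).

Any candidate F(x) must reproduce f(x) exactly when differentiated.
Check: d/dx[-3*exp(x)*sin(x)/2 + 3*exp(x)*cos(x)/2] = -3*exp(x)*sin(x) = f(x).

An antiderivative is F(x) = -3*exp(x)*sin(x)/2 + 3*exp(x)*cos(x)/2.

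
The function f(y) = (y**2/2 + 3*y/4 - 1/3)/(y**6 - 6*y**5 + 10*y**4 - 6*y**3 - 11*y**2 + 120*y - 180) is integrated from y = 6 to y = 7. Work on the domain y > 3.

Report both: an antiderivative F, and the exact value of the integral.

Antiderivative: F(y) = -67*log(y - 3)/700 + 19*log(y - 2)/216 - log(y + 2)/5400 + log(y**2 + 5)/252 + 29*sqrt(5)*atan(sqrt(5)*y/5)/7560 - 11/(120*y - 360); value = -6943*log(4)/37800 - log(41)/252 - 29*sqrt(5)*atan(6*sqrt(5)/5)/7560 - log(9)/5400 + log(8)/5400 + 11/1440 + 29*sqrt(5)*atan(7*sqrt(5)/5)/7560 + log(54)/252 + 67*log(3)/700 + 19*log(5)/216

The denominator factors as 12*(y - 3)**2*(y - 2)*(y + 2)*(y**2 + 5); partial fractions split f into directly integrable pieces: (12*y + 29)/(1512*(y**2 + 5)) - 1/(5400*(y + 2)) + 19/(216*(y - 2)) - 67/(700*(y - 3)) + 11/(120*(y - 3)**2).
F(y) = -67*log(y - 3)/700 + 19*log(y - 2)/216 - log(y + 2)/5400 + log(y**2 + 5)/252 + 29*sqrt(5)*atan(sqrt(5)*y/5)/7560 - 11/(120*y - 360) is an antiderivative of f.
Check: d/dy[-67*log(y - 3)/700 + 19*log(y - 2)/216 - log(y + 2)/5400 + log(y**2 + 5)/252 + 29*sqrt(5)*atan(sqrt(5)*y/5)/7560 - 11/(120*y - 360)] = (6*y**2 + 9*y - 4)/(12*y**6 - 72*y**5 + 120*y**4 - 72*y**3 - 132*y**2 + 1440*y - 2160), which equals f(y).
F(7) = -67*log(4)/700 - 11/480 - log(9)/5400 + 29*sqrt(5)*atan(7*sqrt(5)/5)/7560 + log(54)/252 + 19*log(5)/216; F(6) = -67*log(3)/700 - 11/360 - log(8)/5400 + 29*sqrt(5)*atan(6*sqrt(5)/5)/7560 + log(41)/252 + 19*log(4)/216.
Integral = F(7) - F(6) = -6943*log(4)/37800 - log(41)/252 - 29*sqrt(5)*atan(6*sqrt(5)/5)/7560 - log(9)/5400 + log(8)/5400 + 11/1440 + 29*sqrt(5)*atan(7*sqrt(5)/5)/7560 + log(54)/252 + 67*log(3)/700 + 19*log(5)/216.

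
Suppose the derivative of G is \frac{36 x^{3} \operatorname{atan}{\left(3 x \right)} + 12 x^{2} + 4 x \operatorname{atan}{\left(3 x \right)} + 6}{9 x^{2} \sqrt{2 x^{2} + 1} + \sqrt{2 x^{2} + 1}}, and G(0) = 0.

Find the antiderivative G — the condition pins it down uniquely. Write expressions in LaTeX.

Recognize the product-rule pattern: G'(x) = u'v + uv' with u = 2 \sqrt{2 x^{2} + 1}, v = \operatorname{atan}{\left(3 x \right)}, so integration by parts undoes it.
A general antiderivative is 2 \sqrt{2 x^{2} + 1} \operatorname{atan}{\left(3 x \right)} + C.
The condition gives C = 0 - (0) = 0.
So G(x) = 2 \sqrt{2 x^{2} + 1} \operatorname{atan}{\left(3 x \right)}.
Check: d/dx[2 \sqrt{2 x^{2} + 1} \operatorname{atan}{\left(3 x \right)}] = \frac{36 x^{3} \operatorname{atan}{\left(3 x \right)} + 12 x^{2} + 4 x \operatorname{atan}{\left(3 x \right)} + 6}{9 x^{2} \sqrt{2 x^{2} + 1} + \sqrt{2 x^{2} + 1}} = G'(x).

G(x) = 2 \sqrt{2 x^{2} + 1} \operatorname{atan}{\left(3 x \right)}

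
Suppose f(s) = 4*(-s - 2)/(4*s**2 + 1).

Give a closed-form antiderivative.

Check any antiderivative F(s) by computing F'(s) and comparing it with f(s).
Check: d/ds[-log(2*s**2 + 1/2)/2 - 4*atan(2*s)] = (-4*s - 8)/(4*s**2 + 1), which equals f(s).

An antiderivative is F(s) = -log(2*s**2 + 1/2)/2 - 4*atan(2*s).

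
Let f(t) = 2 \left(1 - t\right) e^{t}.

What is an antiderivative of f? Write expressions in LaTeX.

An antiderivative is F(t) = 2 \left(2 - t\right) e^{t}.

Recognize the product-rule pattern: f = u'v + uv' with u = 4 - 2 t, v = e^{t}, so integration by parts undoes it.
Check: d/dt[2 \left(2 - t\right) e^{t}] = - 2 t e^{t} + 2 e^{t}, which equals f(t).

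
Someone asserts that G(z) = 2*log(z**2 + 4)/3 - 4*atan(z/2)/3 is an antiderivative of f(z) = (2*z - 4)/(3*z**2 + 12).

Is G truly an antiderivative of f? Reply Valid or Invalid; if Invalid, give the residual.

Invalid: d/dz[G] - f = (2*z - 4)/(3*z**2 + 12), which is not 0.

d/dz[G] = (4*z - 8)/(3*z**2 + 12)
d/dz[G] - f(z) = (2*z - 4)/(3*z**2 + 12) != 0.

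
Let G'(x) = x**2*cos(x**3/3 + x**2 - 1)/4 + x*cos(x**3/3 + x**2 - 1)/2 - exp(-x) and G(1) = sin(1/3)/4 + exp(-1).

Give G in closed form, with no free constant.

The integrand splits into summands that can be handled one at a time.
A general antiderivative is sin(x**3/3 + x**2 - 1)/4 + exp(-x) + C.
The condition gives C = sin(1/3)/4 + exp(-1) - (sin(1/3)/4 + exp(-1)) = 0.
So G(x) = (exp(x)*sin(x**3/3 + x**2 - 1) + 4)*exp(-x)/4.
Check: d/dx[(exp(x)*sin(x**3/3 + x**2 - 1) + 4)*exp(-x)/4] = (x**2*exp(x)*cos(x**3/3 + x**2 - 1) + 2*x*exp(x)*cos(x**3/3 + x**2 - 1) - 4)*exp(-x)/4, which equals G'(x).

G(x) = (exp(x)*sin(x**3/3 + x**2 - 1) + 4)*exp(-x)/4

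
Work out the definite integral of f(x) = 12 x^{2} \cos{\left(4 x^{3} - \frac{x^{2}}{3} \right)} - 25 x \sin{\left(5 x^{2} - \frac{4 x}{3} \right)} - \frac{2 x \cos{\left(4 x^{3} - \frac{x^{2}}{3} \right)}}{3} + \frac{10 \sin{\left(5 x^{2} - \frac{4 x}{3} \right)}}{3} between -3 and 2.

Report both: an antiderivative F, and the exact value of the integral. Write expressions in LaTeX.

Integrate term by term and add the pieces.
F(x) = \frac{2 \sin{\left(4 x^{3} - \frac{x^{2}}{3} \right)} + 5 \cos{\left(5 x^{2} - \frac{4 x}{3} \right)}}{2} is an antiderivative of f.
Check: d/dx[\frac{2 \sin{\left(4 x^{3} - \frac{x^{2}}{3} \right)} + 5 \cos{\left(5 x^{2} - \frac{4 x}{3} \right)}}{2}] = 12 x^{2} \cos{\left(4 x^{3} - \frac{x^{2}}{3} \right)} - 25 x \sin{\left(5 x^{2} - \frac{4 x}{3} \right)} - \frac{2 x \cos{\left(4 x^{3} - \frac{x^{2}}{3} \right)}}{3} + \frac{10 \sin{\left(5 x^{2} - \frac{4 x}{3} \right)}}{3} = f(x).
F(2) = \sin{\left(\frac{92}{3} \right)} + \frac{5 \cos{\left(\frac{52}{3} \right)}}{2}; F(-3) = \frac{5 \cos{\left(49 \right)}}{2} - \sin{\left(111 \right)}.
Integral = F(2) - F(-3) = \sin{\left(111 \right)} - \frac{5 \cos{\left(49 \right)}}{2} + \sin{\left(\frac{92}{3} \right)} + \frac{5 \cos{\left(\frac{52}{3} \right)}}{2}.

Antiderivative: F(x) = \frac{2 \sin{\left(4 x^{3} - \frac{x^{2}}{3} \right)} + 5 \cos{\left(5 x^{2} - \frac{4 x}{3} \right)}}{2}; value = \sin{\left(111 \right)} - \frac{5 \cos{\left(49 \right)}}{2} + \sin{\left(\frac{92}{3} \right)} + \frac{5 \cos{\left(\frac{52}{3} \right)}}{2}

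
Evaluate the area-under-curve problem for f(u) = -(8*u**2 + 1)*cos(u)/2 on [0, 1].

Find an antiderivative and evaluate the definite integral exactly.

Antiderivative: F(u) = (-8*u**2*sin(u) - 16*u*cos(u) + 15*sin(u))/2; value = -8*cos(1) + 7*sin(1)/2

Whatever form F(u) takes, F'(u) = f(u) is non-negotiable.
F(u) = (-8*u**2*sin(u) - 16*u*cos(u) + 15*sin(u))/2 is an antiderivative of f.
Check: d/du[(-8*u**2*sin(u) - 16*u*cos(u) + 15*sin(u))/2] = -4*u**2*cos(u) - cos(u)/2, which equals f(u).
F(1) = -8*cos(1) + 7*sin(1)/2; F(0) = 0.
Integral = F(1) - F(0) = -8*cos(1) + 7*sin(1)/2.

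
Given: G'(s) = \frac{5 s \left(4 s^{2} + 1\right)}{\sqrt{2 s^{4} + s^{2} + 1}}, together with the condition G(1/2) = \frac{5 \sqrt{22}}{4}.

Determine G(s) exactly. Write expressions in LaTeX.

G'(s) matches the chain-rule pattern g'(h)*h' with inner function h(s) = 2 s^{4} + s^{2} + 1; substituting u = h(s) collapses the integral.
A general antiderivative is 5 \sqrt{2 s^{4} + s^{2} + 1} + C.
The condition gives C = \frac{5 \sqrt{22}}{4} - (\frac{5 \sqrt{22}}{4}) = 0.
So G(s) = 5 \sqrt{2 s^{4} + s^{2} + 1}.
Check: d/ds[5 \sqrt{2 s^{4} + s^{2} + 1}] = \frac{20 s^{3} + 5 s}{\sqrt{2 s^{4} + s^{2} + 1}}, which equals G'(s).

G(s) = 5 \sqrt{2 s^{4} + s^{2} + 1}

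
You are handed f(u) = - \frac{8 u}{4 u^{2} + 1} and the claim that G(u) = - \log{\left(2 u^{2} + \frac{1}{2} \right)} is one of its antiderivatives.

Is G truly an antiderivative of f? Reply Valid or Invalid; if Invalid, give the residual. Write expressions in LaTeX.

d/du[G] = - \frac{8 u}{4 u^{2} + 1}
This equals f(u) exactly, so the claim holds.

Valid: G'(u) = f(u).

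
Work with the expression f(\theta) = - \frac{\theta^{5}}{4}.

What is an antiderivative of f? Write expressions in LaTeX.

An antiderivative is F(\theta) = - \frac{\theta^{6}}{24}.

Check any antiderivative F(\theta) by computing F'(\theta) and comparing it with f(\theta).
Check: d/d\theta[- \frac{\theta^{6}}{24}] = - \frac{\theta^{5}}{4} = f(\theta).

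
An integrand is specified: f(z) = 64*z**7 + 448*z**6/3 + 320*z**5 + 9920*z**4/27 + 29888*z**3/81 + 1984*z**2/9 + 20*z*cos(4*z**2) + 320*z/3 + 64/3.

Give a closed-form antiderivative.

Integrate term by term and add the pieces.
Check: d/dz[8*z**8 + 64*z**7/3 + 160*z**6/3 + 1984*z**5/27 + 7472*z**4/81 + 1984*z**3/27 + 160*z**2/3 + 64*z/3 + 5*sin(4*z**2)/2] = 64*z**7 + 448*z**6/3 + 320*z**5 + 9920*z**4/27 + 29888*z**3/81 + 1984*z**2/9 + 20*z*cos(4*z**2) + 320*z/3 + 64/3 = f(z).

An antiderivative is F(z) = 8*z**8 + 64*z**7/3 + 160*z**6/3 + 1984*z**5/27 + 7472*z**4/81 + 1984*z**3/27 + 160*z**2/3 + 64*z/3 + 5*sin(4*z**2)/2.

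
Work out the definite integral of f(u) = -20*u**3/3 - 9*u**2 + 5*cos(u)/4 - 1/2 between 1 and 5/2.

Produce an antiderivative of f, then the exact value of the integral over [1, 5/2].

Integrate term by term and add the pieces.
F(u) = -(20*u**4 + 36*u**3 + 6*u - 15*sin(u))/12 is an antiderivative of f.
Check: d/du[-(20*u**4 + 36*u**3 + 6*u - 15*sin(u))/12] = -20*u**3/3 - 9*u**2 + 5*cos(u)/4 - 1/2 = f(u).
F(5/2) = -5435/48 + 5*sin(5/2)/4; F(1) = -31/6 + 5*sin(1)/4.
Integral = F(5/2) - F(1) = -1729/16 - 5*sin(1)/4 + 5*sin(5/2)/4.

Antiderivative: F(u) = -(20*u**4 + 36*u**3 + 6*u - 15*sin(u))/12; value = -1729/16 - 5*sin(1)/4 + 5*sin(5/2)/4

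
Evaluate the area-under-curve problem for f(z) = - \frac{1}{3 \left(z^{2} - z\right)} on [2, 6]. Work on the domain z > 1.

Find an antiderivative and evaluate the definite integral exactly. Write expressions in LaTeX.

Antiderivative: F(z) = \frac{\log{\left(z \right)} - \log{\left(z - 1 \right)}}{3}; value = - \frac{\log{\left(5 \right)}}{3} - \frac{\log{\left(2 \right)}}{3} + \frac{\log{\left(6 \right)}}{3}

The denominator factors as 3 z \left(z - 1\right); partial fractions split f into directly integrable pieces: - \frac{1}{3 \left(z - 1\right)} + \frac{1}{3 z}.
F(z) = \frac{\log{\left(z \right)} - \log{\left(z - 1 \right)}}{3} is an antiderivative of f.
Check: d/dz[\frac{\log{\left(z \right)} - \log{\left(z - 1 \right)}}{3}] = - \frac{1}{3 z^{2} - 3 z}, which equals f(z).
F(6) = - \frac{\log{\left(5 \right)}}{3} + \frac{\log{\left(6 \right)}}{3}; F(2) = \frac{\log{\left(2 \right)}}{3}.
Integral = F(6) - F(2) = - \frac{\log{\left(5 \right)}}{3} - \frac{\log{\left(2 \right)}}{3} + \frac{\log{\left(6 \right)}}{3}.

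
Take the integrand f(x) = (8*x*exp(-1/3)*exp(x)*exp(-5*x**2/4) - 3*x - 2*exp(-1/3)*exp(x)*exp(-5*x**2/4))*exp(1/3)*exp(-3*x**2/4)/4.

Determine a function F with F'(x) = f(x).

An antiderivative F(x) passes only if d/dx[F] lands on f(x) exactly.
Check: d/dx[-exp(x)*exp(-2*x**2)/2 + exp(1/3)*exp(-3*x**2/4)/2] = (8*x*exp(x)*exp(3*x**2/4) - 3*x*exp(1/3)*exp(2*x**2) - 2*exp(x)*exp(3*x**2/4))*exp(-11*x**2/4)/4, which equals f(x).

An antiderivative is F(x) = -exp(x)*exp(-2*x**2)/2 + exp(1/3)*exp(-3*x**2/4)/2.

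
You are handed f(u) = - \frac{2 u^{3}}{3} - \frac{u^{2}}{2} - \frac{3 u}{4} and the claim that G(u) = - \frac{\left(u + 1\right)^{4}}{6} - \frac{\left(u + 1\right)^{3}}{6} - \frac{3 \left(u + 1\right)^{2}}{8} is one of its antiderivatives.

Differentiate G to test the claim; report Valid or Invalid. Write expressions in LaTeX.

d/du[G] = - \frac{2 u^{3}}{3} - \frac{5 u^{2}}{2} - \frac{15 u}{4} - \frac{23}{12}
d/du[G] - f(u) = - 2 u^{2} - 3 u - \frac{23}{12} != 0.

Invalid: d/du[G] - f = - 2 u^{2} - 3 u - \frac{23}{12}, which is not 0.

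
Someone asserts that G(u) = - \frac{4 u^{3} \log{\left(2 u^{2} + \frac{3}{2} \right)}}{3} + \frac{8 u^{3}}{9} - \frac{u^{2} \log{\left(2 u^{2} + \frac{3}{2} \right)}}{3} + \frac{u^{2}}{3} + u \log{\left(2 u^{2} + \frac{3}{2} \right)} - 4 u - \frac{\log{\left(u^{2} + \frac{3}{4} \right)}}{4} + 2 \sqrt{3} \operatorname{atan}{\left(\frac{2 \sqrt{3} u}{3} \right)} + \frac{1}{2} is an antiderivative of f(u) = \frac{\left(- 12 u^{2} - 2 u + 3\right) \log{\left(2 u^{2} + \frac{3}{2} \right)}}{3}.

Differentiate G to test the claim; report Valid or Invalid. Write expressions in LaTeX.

Valid: G'(u) = f(u).

d/du[G] = - 4 u^{2} \log{\left(2 u^{2} + \frac{3}{2} \right)} - \frac{2 u \log{\left(2 u^{2} + \frac{3}{2} \right)}}{3} + \log{\left(2 u^{2} + \frac{3}{2} \right)}
This equals f(u) exactly, so the claim holds.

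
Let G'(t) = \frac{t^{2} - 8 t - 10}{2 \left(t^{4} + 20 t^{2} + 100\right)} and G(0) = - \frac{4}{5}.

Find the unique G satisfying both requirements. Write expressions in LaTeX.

G(t) = \frac{- 2 t^{2} - t - 16}{2 t^{2} + 20}

G'(t) has the shape u'v + uv' for u = \frac{1}{\frac{t^{2}}{2} + 5} and v = 1 - \frac{t}{4} — it is the derivative of the product u*v.
A general antiderivative is \frac{1 - \frac{t}{4}}{\frac{t^{2}}{2} + 5} + C.
The condition gives C = - \frac{4}{5} - (\frac{1}{5}) = -1.
So G(t) = \frac{- 2 t^{2} - t - 16}{2 t^{2} + 20}.
Check: d/dt[\frac{- 2 t^{2} - t - 16}{2 t^{2} + 20}] = \frac{t^{2} - 8 t - 10}{2 t^{4} + 40 t^{2} + 200}, which equals G'(t).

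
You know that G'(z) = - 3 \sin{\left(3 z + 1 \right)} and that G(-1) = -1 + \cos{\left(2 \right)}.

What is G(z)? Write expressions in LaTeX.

G(z) = \cos{\left(3 z + 1 \right)} - 1

For G(z) to be correct, d/dz[G] must agree with the stated G'(z) identically.
A general antiderivative is \cos{\left(3 z + 1 \right)} + C.
The condition gives C = -1 + \cos{\left(2 \right)} - (\cos{\left(2 \right)}) = -1.
So G(z) = \cos{\left(3 z + 1 \right)} - 1.
Check: d/dz[\cos{\left(3 z + 1 \right)} - 1] = - 3 \sin{\left(3 z + 1 \right)} = G'(z).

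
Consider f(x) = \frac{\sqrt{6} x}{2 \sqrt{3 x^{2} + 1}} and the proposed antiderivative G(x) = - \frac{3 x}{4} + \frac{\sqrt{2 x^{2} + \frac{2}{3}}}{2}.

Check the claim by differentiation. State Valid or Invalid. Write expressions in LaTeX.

d/dx[G] = \frac{2 \sqrt{6} x - 3 \sqrt{3 x^{2} + 1}}{4 \sqrt{3 x^{2} + 1}}
d/dx[G] - f(x) = - \frac{3}{4} != 0.

Invalid: d/dx[G] - f = - \frac{3}{4}, which is not 0.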